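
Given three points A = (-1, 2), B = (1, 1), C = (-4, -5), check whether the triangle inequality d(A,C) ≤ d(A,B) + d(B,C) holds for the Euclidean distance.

d(A,B) = √(2² + 1²) = √5 ≈ 2.2361, d(B,C) = √(5² + 6²) = √61 ≈ 7.8102, d(A,C) = √(3² + 7²) = √58 ≈ 7.6158.
d(A,C) ≈ 7.6158 ≤ 2.2361 + 7.8102 = 10.0463. Triangle inequality is satisfied.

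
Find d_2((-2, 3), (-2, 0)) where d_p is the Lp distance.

(Σ|x_i - y_i|^2)^(1/2) = (|-2 - (-2)|^2 + |3 - 0|^2)^(1/2)
= (0^2 + 3^2)^(1/2) = (0 + 9)^(1/2) = (9)^(1/2) = 3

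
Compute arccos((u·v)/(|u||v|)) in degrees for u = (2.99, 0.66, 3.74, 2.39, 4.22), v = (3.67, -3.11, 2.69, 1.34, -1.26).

With u = (2.99, 0.66, 3.74, 2.39, 4.22), v = (3.67, -3.11, 2.69, 1.34, -1.26):
u·v = 2.99·3.67 + 0.66·(-3.11) + 3.74·2.69 + 2.39·1.34 + 4.22·(-1.26) = 10.9733 + (-2.0526) + 10.0606 + 3.2026 + (-5.3172) = 16.8667.
|u| = √(2.99² + 0.66² + 3.74² + 2.39² + 4.22²) = √(8.9401 + 0.4356 + 13.9876 + 5.7121 + 17.8084) = √46.8838, |v| = √(3.67² + (-3.11)² + 2.69² + 1.34² + (-1.26)²) = √(13.4689 + 9.6721 + 7.2361 + 1.7956 + 1.5876) = √33.7603.
cos θ = (u·v)/(|u||v|) = 16.8667/(√46.8838·√33.7603) ≈ 0.423951
θ = arccos(0.423951) ≈ 64.92°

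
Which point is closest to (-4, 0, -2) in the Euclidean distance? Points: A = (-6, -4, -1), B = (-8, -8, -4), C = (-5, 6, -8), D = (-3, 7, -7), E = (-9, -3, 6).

Distances: d(A) ≈ 4.5826, d(B) ≈ 9.1652, d(C) ≈ 8.544, d(D) ≈ 8.6603, d(E) ≈ 9.8995. Nearest: A = (-6, -4, -1) with distance 4.5826.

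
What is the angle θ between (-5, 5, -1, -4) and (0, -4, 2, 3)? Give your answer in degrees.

With u = (-5, 5, -1, -4), v = (0, -4, 2, 3):
u·v = (-5)·0 + 5·(-4) + (-1)·2 + (-4)·3 = 0 + (-20) + (-2) + (-12) = -34.
|u| = √((-5)² + 5² + (-1)² + (-4)²) = √67, |v| = √(0² + (-4)² + 2² + 3²) = √29, so |u||v| = √(67·29) = √1943.
cos θ = (u·v)/(|u||v|) = -34/√1943 ≈ -0.771334
θ = arccos(-0.771334) ≈ 140.47°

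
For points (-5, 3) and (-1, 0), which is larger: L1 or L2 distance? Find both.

L1 = |-5 - (-1)| + |3 - 0| = 4 + 3 = 7
L2 = √(4² + 3²) = √25 = 5
L1 ≥ L2 always (equality iff movement is along one axis); L1 > L2 here.
Ratio L1/L2 = 7/5 = 1.4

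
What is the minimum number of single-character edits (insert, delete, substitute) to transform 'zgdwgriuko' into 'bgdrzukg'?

Let D[i][j] be the edit distance between the first i characters of 'zgdwgriuko' and the first j characters of 'bgdrzukg', with D[i][0] = i, D[0][j] = j, and D[i][j] = D[i-1][j-1] if the characters match, else 1 + min(D[i-1][j], D[i][j-1], D[i-1][j-1]). Filling the table (rows: prefixes of 'zgdwgriuko', columns: prefixes of 'bgdrzukg'):
     ε  b  g  d  r  z  u  k  g
  ε  0  1  2  3  4  5  6  7  8
  z  1  1  2  3  4  4  5  6  7
  g  2  2  1  2  3  4  5  6  6
  d  3  3  2  1  2  3  4  5  6
  w  4  4  3  2  2  3  4  5  6
  g  5  5  4  3  3  3  4  5  5
  r  6  6  5  4  3  4  4  5  6
  i  7  7  6  5  4  4  5  5  6
  u  8  8  7  6  5  5  4  5  6
  k  9  9  8  7  6  6  5  4  5
  o 10 10  9  8  7  7  6  5  5
The bottom-right entry gives D[10][8] = 5, so no sequence of fewer than 5 edits works. Backtracking through the table gives one optimal edit sequence (5 edits):
  zgdwgriuko → bgdwgriuko (sub z→b @1)
  bgdwgriuko → bgdgriuko (del w @4)
  bgdgriuko → bgdriuko (del g @4)
  bgdriuko → bgdrzuko (sub i→z @5)
  bgdrzuko → bgdrzukg (sub o→g @8)
Edit distance = 5.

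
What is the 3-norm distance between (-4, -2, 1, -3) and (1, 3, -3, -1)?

(Σ|x_i - y_i|^3)^(1/3) = (|-4 - 1|^3 + |-2 - 3|^3 + |1 - (-3)|^3 + |-3 - (-1)|^3)^(1/3)
= (5^3 + 5^3 + 4^3 + 2^3)^(1/3) = (125 + 125 + 64 + 8)^(1/3) = (322)^(1/3) ≈ 6.8541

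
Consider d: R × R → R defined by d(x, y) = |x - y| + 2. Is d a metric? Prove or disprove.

No. d fails identity of indiscernibles (specifically d(x,x) = 0): d(6, 6) = |6 - 6| + 2 = 0 + 2 = 2 ≠ 0.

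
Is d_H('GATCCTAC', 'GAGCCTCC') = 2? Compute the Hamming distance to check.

Differing positions: 3, 7. Hamming distance = 2, so the claim is true.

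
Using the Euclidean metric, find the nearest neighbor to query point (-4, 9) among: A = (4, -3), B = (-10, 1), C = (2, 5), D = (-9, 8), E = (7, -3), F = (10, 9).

Distances: d(A) ≈ 14.4222, d(B) = 10, d(C) ≈ 7.2111, d(D) ≈ 5.099, d(E) ≈ 16.2788, d(F) = 14. Nearest: D = (-9, 8) with distance 5.099.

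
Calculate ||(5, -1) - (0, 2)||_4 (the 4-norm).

(Σ|x_i - y_i|^4)^(1/4) = (|5 - 0|^4 + |-1 - 2|^4)^(1/4)
= (5^4 + 3^4)^(1/4) = (625 + 81)^(1/4) = (706)^(1/4) ≈ 5.1547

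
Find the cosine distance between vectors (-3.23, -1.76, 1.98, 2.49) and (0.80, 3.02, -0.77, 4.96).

With u = (-3.23, -1.76, 1.98, 2.49), v = (0.80, 3.02, -0.77, 4.96):
u·v = (-3.23)·0.8 + (-1.76)·3.02 + 1.98·(-0.77) + 2.49·4.96 = (-2.584) + (-5.3152) + (-1.5246) + 12.3504 = 2.9266.
|u| = √((-3.23)² + (-1.76)² + 1.98² + 2.49²) = √(10.4329 + 3.0976 + 3.9204 + 6.2001) = √23.651, |v| = √(0.8² + 3.02² + (-0.77)² + 4.96²) = √(0.64 + 9.1204 + 0.5929 + 24.6016) = √34.9549.
cos θ = (u·v)/(|u||v|) = 2.9266/(√23.651·√34.9549) ≈ 0.1018
Cosine distance = 1 - cos θ ≈ 1 - 0.1018 = 0.8982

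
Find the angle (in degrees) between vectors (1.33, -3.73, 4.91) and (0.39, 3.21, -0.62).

With u = (1.33, -3.73, 4.91), v = (0.39, 3.21, -0.62):
u·v = 1.33·0.39 + (-3.73)·3.21 + 4.91·(-0.62) = 0.5187 + (-11.9733) + (-3.0442) = -14.4988.
|u| = √(1.33² + (-3.73)² + 4.91²) = √(1.7689 + 13.9129 + 24.1081) = √39.7899, |v| = √(0.39² + 3.21² + (-0.62)²) = √(0.1521 + 10.3041 + 0.3844) = √10.8406.
cos θ = (u·v)/(|u||v|) = -14.4988/(√39.7899·√10.8406) ≈ -0.698102
θ = arccos(-0.698102) ≈ 134.27°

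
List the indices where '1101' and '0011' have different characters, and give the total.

Differing positions: 1, 2, 3. Hamming distance = 3.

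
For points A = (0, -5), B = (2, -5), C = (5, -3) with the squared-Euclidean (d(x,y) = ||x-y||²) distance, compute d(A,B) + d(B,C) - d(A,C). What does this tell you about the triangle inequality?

d(A,B) = 2² + 0² = 4, d(B,C) = 3² + 2² = 13, d(A,C) = 5² + 2² = 29.
d(A,B) + d(B,C) - d(A,C) = 4 + 13 - 29 = 17 - 29 = -12. This is < 0, so the triangle inequality FAILS for these points (squared-Euclidean is not a metric).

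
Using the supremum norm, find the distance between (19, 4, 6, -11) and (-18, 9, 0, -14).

max(|x_i - y_i|) = max(|19 - (-18)|, |4 - 9|, |6 - 0|, |-11 - (-14)|) = max(37, 5, 6, 3) = 37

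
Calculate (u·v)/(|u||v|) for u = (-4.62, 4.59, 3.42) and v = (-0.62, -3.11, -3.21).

With u = (-4.62, 4.59, 3.42), v = (-0.62, -3.11, -3.21):
u·v = (-4.62)·(-0.62) + 4.59·(-3.11) + 3.42·(-3.21) = 2.8644 + (-14.2749) + (-10.9782) = -22.3887.
|u| = √((-4.62)² + 4.59² + 3.42²) = √(21.3444 + 21.0681 + 11.6964) = √54.1089, |v| = √((-0.62)² + (-3.11)² + (-3.21)²) = √(0.3844 + 9.6721 + 10.3041) = √20.3606.
cos θ = (u·v)/(|u||v|) = -22.3887/(√54.1089·√20.3606) ≈ -0.6745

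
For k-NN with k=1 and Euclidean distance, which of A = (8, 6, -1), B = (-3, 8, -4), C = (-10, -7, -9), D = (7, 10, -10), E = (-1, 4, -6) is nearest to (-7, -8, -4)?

Distances: d(A) ≈ 20.7364, d(B) ≈ 16.4924, d(C) ≈ 5.9161, d(D) ≈ 23.5797, d(E) ≈ 13.5647. Nearest: C = (-10, -7, -9) with distance 5.9161.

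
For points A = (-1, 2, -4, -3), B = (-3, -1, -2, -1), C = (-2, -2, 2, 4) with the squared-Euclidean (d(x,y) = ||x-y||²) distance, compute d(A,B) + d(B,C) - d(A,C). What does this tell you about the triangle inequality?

d(A,B) = 2² + 3² + 2² + 2² = 21, d(B,C) = 1² + 1² + 4² + 5² = 43, d(A,C) = 1² + 4² + 6² + 7² = 102.
d(A,B) + d(B,C) - d(A,C) = 21 + 43 - 102 = 64 - 102 = -38. This is < 0, so the triangle inequality FAILS for these points (squared-Euclidean is not a metric).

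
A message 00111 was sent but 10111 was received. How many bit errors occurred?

Differing positions: 1. Hamming distance = 1.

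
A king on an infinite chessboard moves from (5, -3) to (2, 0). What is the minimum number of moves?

max(|x_i - y_i|) = max(|5 - 2|, |-3 - 0|) = max(3, 3) = 3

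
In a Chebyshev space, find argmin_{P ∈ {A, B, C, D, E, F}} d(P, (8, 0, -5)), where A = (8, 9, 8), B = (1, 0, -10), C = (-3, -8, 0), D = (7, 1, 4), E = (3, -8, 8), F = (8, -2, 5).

Distances: d(A) = 13, d(B) = 7, d(C) = 11, d(D) = 9, d(E) = 13, d(F) = 10. Nearest: B = (1, 0, -10) with distance 7.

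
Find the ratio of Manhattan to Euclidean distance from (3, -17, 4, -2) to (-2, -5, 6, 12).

L1 = |3 - (-2)| + |-17 - (-5)| + |4 - 6| + |-2 - 12| = 5 + 12 + 2 + 14 = 33
L2 = √(5² + 12² + 2² + 14²) = √369 ≈ 19.2094
L1 ≥ L2 always (equality iff movement is along one axis); L1 > L2 here.
Ratio L1/L2 = 33/√369 ≈ 1.7179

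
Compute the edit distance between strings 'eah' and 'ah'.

Let D[i][j] be the edit distance between the first i characters of 'eah' and the first j characters of 'ah', with D[i][0] = i, D[0][j] = j, and D[i][j] = D[i-1][j-1] if the characters match, else 1 + min(D[i-1][j], D[i][j-1], D[i-1][j-1]). Filling the table (rows: prefixes of 'eah', columns: prefixes of 'ah'):
     ε  a  h
  ε  0  1  2
  e  1  1  2
  a  2  1  2
  h  3  2  1
The bottom-right entry gives D[3][2] = 1, so no sequence of fewer than 1 edit works. Backtracking through the table gives one optimal edit sequence (1 edit):
  eah → ah (del e @1)
Edit distance = 1.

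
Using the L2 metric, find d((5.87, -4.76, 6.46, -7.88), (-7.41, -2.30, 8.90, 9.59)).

√(Σ(x_i - y_i)²) = √((5.87 - (-7.41))² + (-4.76 - (-2.3))² + (6.46 - 8.9)² + (-7.88 - 9.59)²)
= √(13.28² + (-2.46)² + (-2.44)² + (-17.47)²) = √(176.3584 + 6.0516 + 5.9536 + 305.2009) = √493.5645 ≈ 22.2163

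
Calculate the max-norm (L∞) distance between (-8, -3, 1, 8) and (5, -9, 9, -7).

max(|x_i - y_i|) = max(|-8 - 5|, |-3 - (-9)|, |1 - 9|, |8 - (-7)|) = max(13, 6, 8, 15) = 15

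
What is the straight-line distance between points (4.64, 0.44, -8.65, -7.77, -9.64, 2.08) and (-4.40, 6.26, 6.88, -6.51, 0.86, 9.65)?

√(Σ(x_i - y_i)²) = √((4.64 - (-4.4))² + (0.44 - 6.26)² + (-8.65 - 6.88)² + (-7.77 - (-6.51))² + (-9.64 - 0.86)² + (2.08 - 9.65)²)
= √(9.04² + (-5.82)² + (-15.53)² + (-1.26)² + (-10.5)² + (-7.57)²) = √(81.7216 + 33.8724 + 241.1809 + 1.5876 + 110.25 + 57.3049) = √525.9174 ≈ 22.9329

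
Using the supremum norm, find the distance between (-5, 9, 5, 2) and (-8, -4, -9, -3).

max(|x_i - y_i|) = max(|-5 - (-8)|, |9 - (-4)|, |5 - (-9)|, |2 - (-3)|) = max(3, 13, 14, 5) = 14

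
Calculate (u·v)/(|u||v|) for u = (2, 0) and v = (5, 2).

With u = (2, 0), v = (5, 2):
u·v = 2·5 + 0·2 = 10 + 0 = 10.
|u| = √(2² + 0²) = √4, |v| = √(5² + 2²) = √29, so |u||v| = √(4·29) = √116.
cos θ = (u·v)/(|u||v|) = 10/√116 ≈ 0.9285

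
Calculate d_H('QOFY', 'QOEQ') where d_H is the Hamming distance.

Differing positions: 3, 4. Hamming distance = 2.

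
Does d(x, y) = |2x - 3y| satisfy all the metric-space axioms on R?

No. d fails symmetry: d(7, 4) = |2·7 - 3·4| = |2| = 2, but d(4, 7) = |2·4 - 3·7| = |-13| = 13. Since 2 ≠ 13, d(x,y) ≠ d(y,x) in general.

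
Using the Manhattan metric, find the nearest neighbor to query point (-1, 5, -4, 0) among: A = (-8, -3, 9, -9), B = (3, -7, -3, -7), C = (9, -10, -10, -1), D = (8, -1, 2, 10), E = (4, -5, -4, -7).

Distances: d(A) = 37, d(B) = 24, d(C) = 32, d(D) = 31, d(E) = 22. Nearest: E = (4, -5, -4, -7) with distance 22.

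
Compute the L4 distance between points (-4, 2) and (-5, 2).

(Σ|x_i - y_i|^4)^(1/4) = (|-4 - (-5)|^4 + |2 - 2|^4)^(1/4)
= (1^4 + 0^4)^(1/4) = (1 + 0)^(1/4) = (1)^(1/4) = 1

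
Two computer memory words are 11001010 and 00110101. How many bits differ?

Differing positions: 1, 2, 3, 4, 5, 6, 7, 8. Hamming distance = 8.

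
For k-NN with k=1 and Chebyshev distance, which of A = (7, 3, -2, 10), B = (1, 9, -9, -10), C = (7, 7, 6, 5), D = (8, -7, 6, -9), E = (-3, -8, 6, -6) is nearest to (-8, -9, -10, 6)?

Distances: d(A) = 15, d(B) = 18, d(C) = 16, d(D) = 16, d(E) = 16. Nearest: A = (7, 3, -2, 10) with distance 15.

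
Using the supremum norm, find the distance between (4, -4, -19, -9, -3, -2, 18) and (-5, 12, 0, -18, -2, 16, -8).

max(|x_i - y_i|) = max(|4 - (-5)|, |-4 - 12|, |-19 - 0|, |-9 - (-18)|, |-3 - (-2)|, |-2 - 16|, |18 - (-8)|) = max(9, 16, 19, 9, 1, 18, 26) = 26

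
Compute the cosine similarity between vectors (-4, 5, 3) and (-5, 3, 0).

With u = (-4, 5, 3), v = (-5, 3, 0):
u·v = (-4)·(-5) + 5·3 + 3·0 = 20 + 15 + 0 = 35.
|u| = √((-4)² + 5² + 3²) = √50, |v| = √((-5)² + 3² + 0²) = √34, so |u||v| = √(50·34) = √1700.
cos θ = (u·v)/(|u||v|) = 35/√1700 ≈ 0.8489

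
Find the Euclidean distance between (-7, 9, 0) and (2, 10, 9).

√(Σ(x_i - y_i)²) = √((-7 - 2)² + (9 - 10)² + (0 - 9)²)
= √((-9)² + (-1)² + (-9)²) = √(81 + 1 + 81) = √163 ≈ 12.7671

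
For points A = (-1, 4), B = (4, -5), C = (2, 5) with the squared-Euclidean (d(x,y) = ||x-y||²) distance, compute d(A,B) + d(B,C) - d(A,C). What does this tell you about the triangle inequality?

d(A,B) = 5² + 9² = 106, d(B,C) = 2² + 10² = 104, d(A,C) = 3² + 1² = 10.
d(A,B) + d(B,C) - d(A,C) = 106 + 104 - 10 = 210 - 10 = 200. This is ≥ 0, so the triangle inequality holds for these points.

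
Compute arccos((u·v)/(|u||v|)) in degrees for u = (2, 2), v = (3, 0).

With u = (2, 2), v = (3, 0):
u·v = 2·3 + 2·0 = 6 + 0 = 6.
|u| = √(2² + 2²) = √8, |v| = √(3² + 0²) = √9, so |u||v| = √(8·9) = √72.
cos θ = (u·v)/(|u||v|) = 6/√72 ≈ 0.707107
θ = arccos(0.707107) ≈ 45°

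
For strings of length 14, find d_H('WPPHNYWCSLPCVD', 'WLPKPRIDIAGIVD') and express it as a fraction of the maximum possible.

Differing positions: 2, 4, 5, 6, 7, 8, 9, 10, 11, 12. Hamming distance = 10. The maximum possible Hamming distance for length-14 strings is 14, so d_H/14 = 10/14 ≈ 0.7143.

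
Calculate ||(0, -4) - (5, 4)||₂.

√(Σ(x_i - y_i)²) = √((0 - 5)² + (-4 - 4)²)
= √((-5)² + (-8)²) = √(25 + 64) = √89 ≈ 9.434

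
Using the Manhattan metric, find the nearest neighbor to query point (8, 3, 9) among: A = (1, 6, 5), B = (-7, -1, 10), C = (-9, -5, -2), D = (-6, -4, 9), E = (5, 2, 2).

Distances: d(A) = 14, d(B) = 20, d(C) = 36, d(D) = 21, d(E) = 11. Nearest: E = (5, 2, 2) with distance 11.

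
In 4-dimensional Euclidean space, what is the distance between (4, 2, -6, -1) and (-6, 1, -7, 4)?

√(Σ(x_i - y_i)²) = √((4 - (-6))² + (2 - 1)² + (-6 - (-7))² + (-1 - 4)²)
= √(10² + 1² + 1² + (-5)²) = √(100 + 1 + 1 + 25) = √127 ≈ 11.2694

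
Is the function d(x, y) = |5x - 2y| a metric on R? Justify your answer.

No. d fails symmetry: d(4, 9) = |5·4 - 2·9| = |2| = 2, but d(9, 4) = |5·9 - 2·4| = |37| = 37. Since 2 ≠ 37, d(x,y) ≠ d(y,x) in general.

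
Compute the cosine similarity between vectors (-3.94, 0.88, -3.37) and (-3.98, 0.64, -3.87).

With u = (-3.94, 0.88, -3.37), v = (-3.98, 0.64, -3.87):
u·v = (-3.94)·(-3.98) + 0.88·0.64 + (-3.37)·(-3.87) = 15.6812 + 0.5632 + 13.0419 = 29.2863.
|u| = √((-3.94)² + 0.88² + (-3.37)²) = √(15.5236 + 0.7744 + 11.3569) = √27.6549, |v| = √((-3.98)² + 0.64² + (-3.87)²) = √(15.8404 + 0.4096 + 14.9769) = √31.2269.
cos θ = (u·v)/(|u||v|) = 29.2863/(√27.6549·√31.2269) ≈ 0.9966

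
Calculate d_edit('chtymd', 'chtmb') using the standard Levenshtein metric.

Let D[i][j] be the edit distance between the first i characters of 'chtymd' and the first j characters of 'chtmb', with D[i][0] = i, D[0][j] = j, and D[i][j] = D[i-1][j-1] if the characters match, else 1 + min(D[i-1][j], D[i][j-1], D[i-1][j-1]). Filling the table (rows: prefixes of 'chtymd', columns: prefixes of 'chtmb'):
     ε  c  h  t  m  b
  ε  0  1  2  3  4  5
  c  1  0  1  2  3  4
  h  2  1  0  1  2  3
  t  3  2  1  0  1  2
  y  4  3  2  1  1  2
  m  5  4  3  2  1  2
  d  6  5  4  3  2  2
The bottom-right entry gives D[6][5] = 2, so no sequence of fewer than 2 edits works. Backtracking through the table gives one optimal edit sequence (2 edits):
  chtymd → chtmd (del y @4)
  chtmd → chtmb (sub d→b @5)
Edit distance = 2.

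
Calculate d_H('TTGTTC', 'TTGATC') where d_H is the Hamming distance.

Differing positions: 4. Hamming distance = 1.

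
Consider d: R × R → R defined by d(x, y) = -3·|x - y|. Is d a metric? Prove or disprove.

No. With c = -3 < 0, d fails non-negativity: d(1, 6) = -3·|1 - 6| = -3·5 = -15 < 0.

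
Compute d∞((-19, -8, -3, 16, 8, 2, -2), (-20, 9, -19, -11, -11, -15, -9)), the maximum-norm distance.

max(|x_i - y_i|) = max(|-19 - (-20)|, |-8 - 9|, |-3 - (-19)|, |16 - (-11)|, |8 - (-11)|, |2 - (-15)|, |-2 - (-9)|) = max(1, 17, 16, 27, 19, 17, 7) = 27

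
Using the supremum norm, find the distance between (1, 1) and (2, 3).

max(|x_i - y_i|) = max(|1 - 2|, |1 - 3|) = max(1, 2) = 2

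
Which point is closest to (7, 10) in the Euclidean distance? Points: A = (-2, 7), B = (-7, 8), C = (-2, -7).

Distances: d(A) ≈ 9.4868, d(B) ≈ 14.1421, d(C) ≈ 19.2354. Nearest: A = (-2, 7) with distance 9.4868.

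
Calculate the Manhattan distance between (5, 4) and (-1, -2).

Σ|x_i - y_i| = |5 - (-1)| + |4 - (-2)| = 6 + 6 = 12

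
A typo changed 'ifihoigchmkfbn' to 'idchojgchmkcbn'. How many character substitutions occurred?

Differing positions: 2, 3, 6, 12. Hamming distance = 4.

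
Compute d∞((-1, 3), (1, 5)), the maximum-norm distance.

max(|x_i - y_i|) = max(|-1 - 1|, |3 - 5|) = max(2, 2) = 2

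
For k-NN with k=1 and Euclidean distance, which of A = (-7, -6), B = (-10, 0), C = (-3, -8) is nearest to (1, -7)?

Distances: d(A) ≈ 8.0623, d(B) ≈ 13.0384, d(C) ≈ 4.1231. Nearest: C = (-3, -8) with distance 4.1231.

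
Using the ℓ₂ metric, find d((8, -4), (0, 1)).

√(Σ(x_i - y_i)²) = √((8 - 0)² + (-4 - 1)²)
= √(8² + (-5)²) = √(64 + 25) = √89 ≈ 9.434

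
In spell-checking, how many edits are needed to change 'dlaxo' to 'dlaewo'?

Let D[i][j] be the edit distance between the first i characters of 'dlaxo' and the first j characters of 'dlaewo', with D[i][0] = i, D[0][j] = j, and D[i][j] = D[i-1][j-1] if the characters match, else 1 + min(D[i-1][j], D[i][j-1], D[i-1][j-1]). Filling the table (rows: prefixes of 'dlaxo', columns: prefixes of 'dlaewo'):
     ε  d  l  a  e  w  o
  ε  0  1  2  3  4  5  6
  d  1  0  1  2  3  4  5
  l  2  1  0  1  2  3  4
  a  3  2  1  0  1  2  3
  x  4  3  2  1  1  2  3
  o  5  4  3  2  2  2  2
The bottom-right entry gives D[5][6] = 2, so no sequence of fewer than 2 edits works. Backtracking through the table gives one optimal edit sequence (2 edits):
  dlaxo → dlaexo (ins e @4)
  dlaexo → dlaewo (sub x→w @5)
Edit distance = 2.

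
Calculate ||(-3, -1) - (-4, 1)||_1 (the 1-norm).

Σ|x_i - y_i| = |-3 - (-4)| + |-1 - 1| = 1 + 2 = 3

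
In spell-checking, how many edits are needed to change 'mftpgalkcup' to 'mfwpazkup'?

Let D[i][j] be the edit distance between the first i characters of 'mftpgalkcup' and the first j characters of 'mfwpazkup', with D[i][0] = i, D[0][j] = j, and D[i][j] = D[i-1][j-1] if the characters match, else 1 + min(D[i-1][j], D[i][j-1], D[i-1][j-1]). Filling the table (rows: prefixes of 'mftpgalkcup', columns: prefixes of 'mfwpazkup'):
     ε  m  f  w  p  a  z  k  u  p
  ε  0  1  2  3  4  5  6  7  8  9
  m  1  0  1  2  3  4  5  6  7  8
  f  2  1  0  1  2  3  4  5  6  7
  t  3  2  1  1  2  3  4  5  6  7
  p  4  3  2  2  1  2  3  4  5  6
  g  5  4  3  3  2  2  3  4  5  6
  a  6  5  4  4  3  2  3  4  5  6
  l  7  6  5  5  4  3  3  4  5  6
  k  8  7  6  6  5  4  4  3  4  5
  c  9  8  7  7  6  5  5  4  4  5
  u 10  9  8  8  7  6  6  5  4  5
  p 11 10  9  9  8  7  7  6  5  4
The bottom-right entry gives D[11][9] = 4, so no sequence of fewer than 4 edits works. Backtracking through the table gives one optimal edit sequence (4 edits):
  mftpgalkcup → mfwpgalkcup (sub t→w @3)
  mfwpgalkcup → mfwpalkcup (del g @5)
  mfwpalkcup → mfwpazkcup (sub l→z @6)
  mfwpazkcup → mfwpazkup (del c @8)
Edit distance = 4.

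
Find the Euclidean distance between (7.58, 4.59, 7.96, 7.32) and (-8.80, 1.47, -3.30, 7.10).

√(Σ(x_i - y_i)²) = √((7.58 - (-8.8))² + (4.59 - 1.47)² + (7.96 - (-3.3))² + (7.32 - 7.1)²)
= √(16.38² + 3.12² + 11.26² + 0.22²) = √(268.3044 + 9.7344 + 126.7876 + 0.0484) = √404.8748 ≈ 20.1215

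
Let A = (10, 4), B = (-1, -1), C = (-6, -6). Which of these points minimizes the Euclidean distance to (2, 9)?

Distances: d(A) ≈ 9.434, d(B) ≈ 10.4403, d(C) = 17. Nearest: A = (10, 4) with distance 9.434.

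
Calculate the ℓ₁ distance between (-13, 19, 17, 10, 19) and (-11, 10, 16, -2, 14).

Σ|x_i - y_i| = |-13 - (-11)| + |19 - 10| + |17 - 16| + |10 - (-2)| + |19 - 14| = 2 + 9 + 1 + 12 + 5 = 29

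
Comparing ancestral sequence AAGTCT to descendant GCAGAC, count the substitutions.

Differing positions: 1, 2, 3, 4, 5, 6. Hamming distance = 6.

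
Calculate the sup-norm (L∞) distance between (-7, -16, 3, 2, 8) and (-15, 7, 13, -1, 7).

max(|x_i - y_i|) = max(|-7 - (-15)|, |-16 - 7|, |3 - 13|, |2 - (-1)|, |8 - 7|) = max(8, 23, 10, 3, 1) = 23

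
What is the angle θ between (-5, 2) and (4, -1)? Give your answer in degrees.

With u = (-5, 2), v = (4, -1):
u·v = (-5)·4 + 2·(-1) = (-20) + (-2) = -22.
|u| = √((-5)² + 2²) = √29, |v| = √(4² + (-1)²) = √17, so |u||v| = √(29·17) = √493.
cos θ = (u·v)/(|u||v|) = -22/√493 ≈ -0.99083
θ = arccos(-0.99083) ≈ 172.23°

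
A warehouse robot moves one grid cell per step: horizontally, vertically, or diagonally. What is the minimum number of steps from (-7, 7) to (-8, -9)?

max(|x_i - y_i|) = max(|-7 - (-8)|, |7 - (-9)|) = max(1, 16) = 16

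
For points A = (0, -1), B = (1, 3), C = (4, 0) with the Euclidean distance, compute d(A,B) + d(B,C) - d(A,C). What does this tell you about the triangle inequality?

d(A,B) = √(1² + 4²) = √17 ≈ 4.1231, d(B,C) = √(3² + 3²) = √18 ≈ 4.2426, d(A,C) = √(4² + 1²) = √17 ≈ 4.1231.
d(A,B) + d(B,C) - d(A,C) = 4.1231 + 4.2426 - 4.1231 = 8.3657 - 4.1231 = 4.2426 (to 4 decimal places). This is ≥ 0, so the triangle inequality holds for these points.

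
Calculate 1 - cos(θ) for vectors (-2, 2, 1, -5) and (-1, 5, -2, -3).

With u = (-2, 2, 1, -5), v = (-1, 5, -2, -3):
u·v = (-2)·(-1) + 2·5 + 1·(-2) + (-5)·(-3) = 2 + 10 + (-2) + 15 = 25.
|u| = √((-2)² + 2² + 1² + (-5)²) = √34, |v| = √((-1)² + 5² + (-2)² + (-3)²) = √39, so |u||v| = √(34·39) = √1326.
cos θ = (u·v)/(|u||v|) = 25/√1326 ≈ 0.6865
Cosine distance = 1 - cos θ ≈ 1 - 0.6865 = 0.3135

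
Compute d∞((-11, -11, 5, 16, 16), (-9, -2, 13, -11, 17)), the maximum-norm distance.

max(|x_i - y_i|) = max(|-11 - (-9)|, |-11 - (-2)|, |5 - 13|, |16 - (-11)|, |16 - 17|) = max(2, 9, 8, 27, 1) = 27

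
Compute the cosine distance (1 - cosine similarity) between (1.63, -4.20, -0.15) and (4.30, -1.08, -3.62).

With u = (1.63, -4.20, -0.15), v = (4.30, -1.08, -3.62):
u·v = 1.63·4.3 + (-4.2)·(-1.08) + (-0.15)·(-3.62) = 7.009 + 4.536 + 0.543 = 12.088.
|u| = √(1.63² + (-4.2)² + (-0.15)²) = √(2.6569 + 17.64 + 0.0225) = √20.3194, |v| = √(4.3² + (-1.08)² + (-3.62)²) = √(18.49 + 1.1664 + 13.1044) = √32.7608.
cos θ = (u·v)/(|u||v|) = 12.088/(√20.3194·√32.7608) ≈ 0.4685
Cosine distance = 1 - cos θ ≈ 1 - 0.4685 = 0.5315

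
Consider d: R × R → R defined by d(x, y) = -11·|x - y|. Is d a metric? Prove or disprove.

No. With c = -11 < 0, d fails non-negativity: d(1, 4) = -11·|1 - 4| = -11·3 = -33 < 0.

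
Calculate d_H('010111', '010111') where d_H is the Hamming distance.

Differing positions: none. Hamming distance = 0.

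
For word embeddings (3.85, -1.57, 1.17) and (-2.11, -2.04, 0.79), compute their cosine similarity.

With u = (3.85, -1.57, 1.17), v = (-2.11, -2.04, 0.79):
u·v = 3.85·(-2.11) + (-1.57)·(-2.04) + 1.17·0.79 = (-8.1235) + 3.2028 + 0.9243 = -3.9964.
|u| = √(3.85² + (-1.57)² + 1.17²) = √(14.8225 + 2.4649 + 1.3689) = √18.6563, |v| = √((-2.11)² + (-2.04)² + 0.79²) = √(4.4521 + 4.1616 + 0.6241) = √9.2378.
cos θ = (u·v)/(|u||v|) = -3.9964/(√18.6563·√9.2378) ≈ -0.3044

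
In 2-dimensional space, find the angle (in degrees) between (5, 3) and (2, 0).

With u = (5, 3), v = (2, 0):
u·v = 5·2 + 3·0 = 10 + 0 = 10.
|u| = √(5² + 3²) = √34, |v| = √(2² + 0²) = √4, so |u||v| = √(34·4) = √136.
cos θ = (u·v)/(|u||v|) = 10/√136 ≈ 0.857493
θ = arccos(0.857493) ≈ 30.96°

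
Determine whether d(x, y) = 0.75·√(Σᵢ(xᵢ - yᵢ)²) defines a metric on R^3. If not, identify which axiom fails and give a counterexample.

Yes. The L2 (Euclidean) norm induces a metric on R^3, and multiplying a metric by a positive constant 0.75 > 0 preserves all four axioms: non-negativity (0.75·||x-y|| ≥ 0), identity (0.75·||x-y|| = 0 ⟺ ||x-y|| = 0 ⟺ x = y), symmetry (||x-y|| = ||y-x||), and the triangle inequality (0.75·||x-z|| ≤ 0.75·||x-y|| + 0.75·||y-z||). So d is a metric.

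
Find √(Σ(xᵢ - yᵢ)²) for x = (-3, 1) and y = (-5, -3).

√(Σ(x_i - y_i)²) = √((-3 - (-5))² + (1 - (-3))²)
= √(2² + 4²) = √(4 + 16) = √20 ≈ 4.4721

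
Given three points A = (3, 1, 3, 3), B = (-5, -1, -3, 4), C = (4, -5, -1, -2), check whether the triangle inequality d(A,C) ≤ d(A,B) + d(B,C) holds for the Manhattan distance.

d(A,B) = 8 + 2 + 6 + 1 = 17, d(B,C) = 9 + 4 + 2 + 6 = 21, d(A,C) = 1 + 6 + 4 + 5 = 16.
d(A,C) = 16 ≤ 17 + 21 = 38. Triangle inequality is satisfied.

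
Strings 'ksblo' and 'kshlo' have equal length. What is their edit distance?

Let D[i][j] be the edit distance between the first i characters of 'ksblo' and the first j characters of 'kshlo', with D[i][0] = i, D[0][j] = j, and D[i][j] = D[i-1][j-1] if the characters match, else 1 + min(D[i-1][j], D[i][j-1], D[i-1][j-1]). Filling the table (rows: prefixes of 'ksblo', columns: prefixes of 'kshlo'):
     ε  k  s  h  l  o
  ε  0  1  2  3  4  5
  k  1  0  1  2  3  4
  s  2  1  0  1  2  3
  b  3  2  1  1  2  3
  l  4  3  2  2  1  2
  o  5  4  3  3  2  1
The bottom-right entry gives D[5][5] = 1, so no sequence of fewer than 1 edit works. Backtracking through the table gives one optimal edit sequence (1 edit):
  ksblo → kshlo (sub b→h @3)
Edit distance = 1.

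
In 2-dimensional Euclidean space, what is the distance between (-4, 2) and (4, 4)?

√(Σ(x_i - y_i)²) = √((-4 - 4)² + (2 - 4)²)
= √((-8)² + (-2)²) = √(64 + 4) = √68 ≈ 8.2462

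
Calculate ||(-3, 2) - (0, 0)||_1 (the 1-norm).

Σ|x_i - y_i| = |-3 - 0| + |2 - 0| = 3 + 2 = 5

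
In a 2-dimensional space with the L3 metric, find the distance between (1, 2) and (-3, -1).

(Σ|x_i - y_i|^3)^(1/3) = (|1 - (-3)|^3 + |2 - (-1)|^3)^(1/3)
= (4^3 + 3^3)^(1/3) = (64 + 27)^(1/3) = (91)^(1/3) ≈ 4.4979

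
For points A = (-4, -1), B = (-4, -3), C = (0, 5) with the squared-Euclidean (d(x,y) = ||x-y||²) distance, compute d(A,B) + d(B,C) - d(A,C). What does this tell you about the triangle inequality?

d(A,B) = 0² + 2² = 4, d(B,C) = 4² + 8² = 80, d(A,C) = 4² + 6² = 52.
d(A,B) + d(B,C) - d(A,C) = 4 + 80 - 52 = 84 - 52 = 32. This is ≥ 0, so the triangle inequality holds for these points.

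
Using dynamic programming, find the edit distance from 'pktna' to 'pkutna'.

Let D[i][j] be the edit distance between the first i characters of 'pktna' and the first j characters of 'pkutna', with D[i][0] = i, D[0][j] = j, and D[i][j] = D[i-1][j-1] if the characters match, else 1 + min(D[i-1][j], D[i][j-1], D[i-1][j-1]). Filling the table (rows: prefixes of 'pktna', columns: prefixes of 'pkutna'):
     ε  p  k  u  t  n  a
  ε  0  1  2  3  4  5  6
  p  1  0  1  2  3  4  5
  k  2  1  0  1  2  3  4
  t  3  2  1  1  1  2  3
  n  4  3  2  2  2  1  2
  a  5  4  3  3  3  2  1
The bottom-right entry gives D[5][6] = 1, so no sequence of fewer than 1 edit works. Backtracking through the table gives one optimal edit sequence (1 edit):
  pktna → pkutna (ins u @3)
Edit distance = 1.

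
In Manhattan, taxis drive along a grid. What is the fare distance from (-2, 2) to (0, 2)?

Σ|x_i - y_i| = |-2 - 0| + |2 - 2| = 2 + 0 = 2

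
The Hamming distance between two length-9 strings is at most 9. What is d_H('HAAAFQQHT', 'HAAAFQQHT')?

Differing positions: none. Hamming distance = 0. The maximum possible Hamming distance for length-9 strings is 9, so d_H/9 = 0/9 = 0.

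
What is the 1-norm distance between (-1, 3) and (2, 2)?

Σ|x_i - y_i| = |-1 - 2| + |3 - 2| = 3 + 1 = 4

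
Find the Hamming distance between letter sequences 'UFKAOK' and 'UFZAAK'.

Differing positions: 3, 5. Hamming distance = 2.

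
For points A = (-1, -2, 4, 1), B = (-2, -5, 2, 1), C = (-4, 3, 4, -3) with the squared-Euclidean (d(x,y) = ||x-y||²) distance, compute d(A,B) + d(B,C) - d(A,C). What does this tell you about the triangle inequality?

d(A,B) = 1² + 3² + 2² + 0² = 14, d(B,C) = 2² + 8² + 2² + 4² = 88, d(A,C) = 3² + 5² + 0² + 4² = 50.
d(A,B) + d(B,C) - d(A,C) = 14 + 88 - 50 = 102 - 50 = 52. This is ≥ 0, so the triangle inequality holds for these points.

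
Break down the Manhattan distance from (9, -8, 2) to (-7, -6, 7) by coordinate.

Σ|x_i - y_i| = |9 - (-7)| + |-8 - (-6)| + |2 - 7| = 16 + 2 + 5 = 23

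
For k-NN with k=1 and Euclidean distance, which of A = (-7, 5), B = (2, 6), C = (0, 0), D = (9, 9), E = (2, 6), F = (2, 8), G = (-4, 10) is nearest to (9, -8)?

Distances: d(A) ≈ 20.6155, d(B) ≈ 15.6525, d(C) ≈ 12.0416, d(D) = 17, d(E) ≈ 15.6525, d(F) ≈ 17.4642, d(G) ≈ 22.2036. Nearest: C = (0, 0) with distance 12.0416.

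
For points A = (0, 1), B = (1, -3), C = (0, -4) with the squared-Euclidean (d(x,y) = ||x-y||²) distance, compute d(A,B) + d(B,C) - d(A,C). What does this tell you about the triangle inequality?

d(A,B) = 1² + 4² = 17, d(B,C) = 1² + 1² = 2, d(A,C) = 0² + 5² = 25.
d(A,B) + d(B,C) - d(A,C) = 17 + 2 - 25 = 19 - 25 = -6. This is < 0, so the triangle inequality FAILS for these points (squared-Euclidean is not a metric).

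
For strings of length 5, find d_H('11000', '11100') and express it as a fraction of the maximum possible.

Differing positions: 3. Hamming distance = 1. The maximum possible Hamming distance for length-5 strings is 5, so d_H/5 = 1/5 = 0.2.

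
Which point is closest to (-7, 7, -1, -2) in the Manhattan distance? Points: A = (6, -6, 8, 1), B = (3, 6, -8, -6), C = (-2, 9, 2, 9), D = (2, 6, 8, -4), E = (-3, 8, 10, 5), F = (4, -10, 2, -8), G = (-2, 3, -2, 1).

Distances: d(A) = 38, d(B) = 22, d(C) = 21, d(D) = 21, d(E) = 23, d(F) = 37, d(G) = 13. Nearest: G = (-2, 3, -2, 1) with distance 13.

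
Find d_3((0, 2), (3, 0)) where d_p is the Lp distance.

(Σ|x_i - y_i|^3)^(1/3) = (|0 - 3|^3 + |2 - 0|^3)^(1/3)
= (3^3 + 2^3)^(1/3) = (27 + 8)^(1/3) = (35)^(1/3) ≈ 3.2711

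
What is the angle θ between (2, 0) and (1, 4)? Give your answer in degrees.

With u = (2, 0), v = (1, 4):
u·v = 2·1 + 0·4 = 2 + 0 = 2.
|u| = √(2² + 0²) = √4, |v| = √(1² + 4²) = √17, so |u||v| = √(4·17) = √68.
cos θ = (u·v)/(|u||v|) = 2/√68 ≈ 0.242536
θ = arccos(0.242536) ≈ 75.96°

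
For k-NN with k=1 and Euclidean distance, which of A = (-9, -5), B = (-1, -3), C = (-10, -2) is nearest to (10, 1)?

Distances: d(A) ≈ 19.9249, d(B) ≈ 11.7047, d(C) ≈ 20.2237. Nearest: B = (-1, -3) with distance 11.7047.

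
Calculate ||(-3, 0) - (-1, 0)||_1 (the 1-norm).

Σ|x_i - y_i| = |-3 - (-1)| + |0 - 0| = 2 + 0 = 2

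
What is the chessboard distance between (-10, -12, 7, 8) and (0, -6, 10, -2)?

max(|x_i - y_i|) = max(|-10 - 0|, |-12 - (-6)|, |7 - 10|, |8 - (-2)|) = max(10, 6, 3, 10) = 10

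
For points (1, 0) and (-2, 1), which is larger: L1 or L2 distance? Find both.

L1 = |1 - (-2)| + |0 - 1| = 3 + 1 = 4
L2 = √(3² + 1²) = √10 ≈ 3.1623
L1 ≥ L2 always (equality iff movement is along one axis); L1 > L2 here.
Ratio L1/L2 = 4/√10 ≈ 1.2649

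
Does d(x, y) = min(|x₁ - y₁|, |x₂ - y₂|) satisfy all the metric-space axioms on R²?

No. d fails identity of indiscernibles: take x = (-5, 0) and y = (-5, 7). Then d(x,y) = min(|-5 - (-5)|, |0 - 7|) = min(0, 7) = 0, yet x ≠ y.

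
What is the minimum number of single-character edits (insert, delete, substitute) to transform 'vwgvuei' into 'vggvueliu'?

Let D[i][j] be the edit distance between the first i characters of 'vwgvuei' and the first j characters of 'vggvueliu', with D[i][0] = i, D[0][j] = j, and D[i][j] = D[i-1][j-1] if the characters match, else 1 + min(D[i-1][j], D[i][j-1], D[i-1][j-1]). Filling the table (rows: prefixes of 'vwgvuei', columns: prefixes of 'vggvueliu'):
     ε  v  g  g  v  u  e  l  i  u
  ε  0  1  2  3  4  5  6  7  8  9
  v  1  0  1  2  3  4  5  6  7  8
  w  2  1  1  2  3  4  5  6  7  8
  g  3  2  1  1  2  3  4  5  6  7
  v  4  3  2  2  1  2  3  4  5  6
  u  5  4  3  3  2  1  2  3  4  5
  e  6  5  4  4  3  2  1  2  3  4
  i  7  6  5  5  4  3  2  2  2  3
The bottom-right entry gives D[7][9] = 3, so no sequence of fewer than 3 edits works. Backtracking through the table gives one optimal edit sequence (3 edits):
  vwgvuei → vggvuei (sub w→g @2)
  vggvuei → vggvueli (ins l @7)
  vggvueli → vggvueliu (ins u @9)
Edit distance = 3.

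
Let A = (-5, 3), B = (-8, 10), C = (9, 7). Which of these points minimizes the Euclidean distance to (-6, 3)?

Distances: d(A) = 1, d(B) ≈ 7.2801, d(C) ≈ 15.5242. Nearest: A = (-5, 3) with distance 1.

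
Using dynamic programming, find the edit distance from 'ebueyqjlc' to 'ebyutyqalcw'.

Let D[i][j] be the edit distance between the first i characters of 'ebueyqjlc' and the first j characters of 'ebyutyqalcw', with D[i][0] = i, D[0][j] = j, and D[i][j] = D[i-1][j-1] if the characters match, else 1 + min(D[i-1][j], D[i][j-1], D[i-1][j-1]). Filling the table (rows: prefixes of 'ebueyqjlc', columns: prefixes of 'ebyutyqalcw'):
     ε  e  b  y  u  t  y  q  a  l  c  w
  ε  0  1  2  3  4  5  6  7  8  9 10 11
  e  1  0  1  2  3  4  5  6  7  8  9 10
  b  2  1  0  1  2  3  4  5  6  7  8  9
  u  3  2  1  1  1  2  3  4  5  6  7  8
  e  4  3  2  2  2  2  3  4  5  6  7  8
  y  5  4  3  2  3  3  2  3  4  5  6  7
  q  6  5  4  3  3  4  3  2  3  4  5  6
  j  7  6  5  4  4  4  4  3  3  4  5  6
  l  8  7  6  5  5  5  5  4  4  3  4  5
  c  9  8  7  6  6  6  6  5  5  4  3  4
The bottom-right entry gives D[9][11] = 4, so no sequence of fewer than 4 edits works. Backtracking through the table gives one optimal edit sequence (4 edits):
  ebueyqjlc → ebyueyqjlc (ins y @3)
  ebyueyqjlc → ebyutyqjlc (sub e→t @5)
  ebyutyqjlc → ebyutyqalc (sub j→a @8)
  ebyutyqalc → ebyutyqalcw (ins w @11)
Edit distance = 4.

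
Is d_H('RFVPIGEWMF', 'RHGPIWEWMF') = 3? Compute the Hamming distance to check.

Differing positions: 2, 3, 6. Hamming distance = 3, so the claim is true.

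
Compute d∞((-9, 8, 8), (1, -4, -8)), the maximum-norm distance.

max(|x_i - y_i|) = max(|-9 - 1|, |8 - (-4)|, |8 - (-8)|) = max(10, 12, 16) = 16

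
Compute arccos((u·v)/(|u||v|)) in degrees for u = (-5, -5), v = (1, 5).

With u = (-5, -5), v = (1, 5):
u·v = (-5)·1 + (-5)·5 = (-5) + (-25) = -30.
|u| = √((-5)² + (-5)²) = √50, |v| = √(1² + 5²) = √26, so |u||v| = √(50·26) = √1300.
cos θ = (u·v)/(|u||v|) = -30/√1300 ≈ -0.83205
θ = arccos(-0.83205) ≈ 146.31°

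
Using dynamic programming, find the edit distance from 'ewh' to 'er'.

Let D[i][j] be the edit distance between the first i characters of 'ewh' and the first j characters of 'er', with D[i][0] = i, D[0][j] = j, and D[i][j] = D[i-1][j-1] if the characters match, else 1 + min(D[i-1][j], D[i][j-1], D[i-1][j-1]). Filling the table (rows: prefixes of 'ewh', columns: prefixes of 'er'):
     ε  e  r
  ε  0  1  2
  e  1  0  1
  w  2  1  1
  h  3  2  2
The bottom-right entry gives D[3][2] = 2, so no sequence of fewer than 2 edits works. Backtracking through the table gives one optimal edit sequence (2 edits):
  ewh → eh (del w @2)
  eh → er (sub h→r @2)
Edit distance = 2.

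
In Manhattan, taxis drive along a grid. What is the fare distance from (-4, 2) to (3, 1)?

Σ|x_i - y_i| = |-4 - 3| + |2 - 1| = 7 + 1 = 8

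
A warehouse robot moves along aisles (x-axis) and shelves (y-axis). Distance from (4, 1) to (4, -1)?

Σ|x_i - y_i| = |4 - 4| + |1 - (-1)| = 0 + 2 = 2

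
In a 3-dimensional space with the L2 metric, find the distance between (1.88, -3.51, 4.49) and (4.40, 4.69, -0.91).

(Σ|x_i - y_i|^2)^(1/2) = (|1.88 - 4.4|^2 + |-3.51 - 4.69|^2 + |4.49 - (-0.91)|^2)^(1/2)
= (2.52^2 + 8.2^2 + 5.4^2)^(1/2) = (6.3504 + 67.24 + 29.16)^(1/2) = (102.7504)^(1/2) ≈ 10.1366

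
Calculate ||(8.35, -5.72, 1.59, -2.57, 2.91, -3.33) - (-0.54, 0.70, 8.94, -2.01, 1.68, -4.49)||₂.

√(Σ(x_i - y_i)²) = √((8.35 - (-0.54))² + (-5.72 - 0.7)² + (1.59 - 8.94)² + (-2.57 - (-2.01))² + (2.91 - 1.68)² + (-3.33 - (-4.49))²)
= √(8.89² + (-6.42)² + (-7.35)² + (-0.56)² + 1.23² + 1.16²) = √(79.0321 + 41.2164 + 54.0225 + 0.3136 + 1.5129 + 1.3456) = √177.4431 ≈ 13.3208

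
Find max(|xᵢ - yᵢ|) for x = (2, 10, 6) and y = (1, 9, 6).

max(|x_i - y_i|) = max(|2 - 1|, |10 - 9|, |6 - 6|) = max(1, 1, 0) = 1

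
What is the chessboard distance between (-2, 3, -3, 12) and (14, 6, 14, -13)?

max(|x_i - y_i|) = max(|-2 - 14|, |3 - 6|, |-3 - 14|, |12 - (-13)|) = max(16, 3, 17, 25) = 25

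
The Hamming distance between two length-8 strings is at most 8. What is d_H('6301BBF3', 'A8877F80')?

Differing positions: 1, 2, 3, 4, 5, 6, 7, 8. Hamming distance = 8. The maximum possible Hamming distance for length-8 strings is 8, so d_H/8 = 8/8 = 1.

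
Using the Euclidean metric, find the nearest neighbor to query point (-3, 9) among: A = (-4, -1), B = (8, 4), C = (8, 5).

Distances: d(A) ≈ 10.0499, d(B) ≈ 12.083, d(C) ≈ 11.7047. Nearest: A = (-4, -1) with distance 10.0499.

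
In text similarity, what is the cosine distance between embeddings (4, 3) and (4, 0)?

With u = (4, 3), v = (4, 0):
u·v = 4·4 + 3·0 = 16 + 0 = 16.
|u| = √(4² + 3²) = √25, |v| = √(4² + 0²) = √16, so |u||v| = √(25·16) = √400 = 20.
cos θ = (u·v)/(|u||v|) = 16/20 = 0.8
Cosine distance = 1 - cos θ = 1 - 0.8 = 0.2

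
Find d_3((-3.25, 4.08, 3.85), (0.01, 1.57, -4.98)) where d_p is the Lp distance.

(Σ|x_i - y_i|^3)^(1/3) = (|-3.25 - 0.01|^3 + |4.08 - 1.57|^3 + |3.85 - (-4.98)|^3)^(1/3)
= (3.26^3 + 2.51^3 + 8.83^3)^(1/3) ≈ (34.646 + 15.8133 + 688.4654)^(1/3) = (738.9247)^(1/3) ≈ 9.0407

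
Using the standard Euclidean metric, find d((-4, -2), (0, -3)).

√(Σ(x_i - y_i)²) = √((-4 - 0)² + (-2 - (-3))²)
= √((-4)² + 1²) = √(16 + 1) = √17 ≈ 4.1231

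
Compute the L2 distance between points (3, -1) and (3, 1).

(Σ|x_i - y_i|^2)^(1/2) = (|3 - 3|^2 + |-1 - 1|^2)^(1/2)
= (0^2 + 2^2)^(1/2) = (0 + 4)^(1/2) = (4)^(1/2) = 2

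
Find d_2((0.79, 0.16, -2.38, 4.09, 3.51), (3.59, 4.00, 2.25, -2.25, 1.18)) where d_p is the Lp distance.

(Σ|x_i - y_i|^2)^(1/2) = (|0.79 - 3.59|^2 + |0.16 - 4|^2 + |-2.38 - 2.25|^2 + |4.09 - (-2.25)|^2 + |3.51 - 1.18|^2)^(1/2)
= (2.8^2 + 3.84^2 + 4.63^2 + 6.34^2 + 2.33^2)^(1/2) = (7.84 + 14.7456 + 21.4369 + 40.1956 + 5.4289)^(1/2) = (89.647)^(1/2) ≈ 9.4682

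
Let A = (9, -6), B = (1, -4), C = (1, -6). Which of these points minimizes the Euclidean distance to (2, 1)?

Distances: d(A) ≈ 9.8995, d(B) ≈ 5.099, d(C) ≈ 7.0711. Nearest: B = (1, -4) with distance 5.099.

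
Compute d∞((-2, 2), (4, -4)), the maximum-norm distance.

max(|x_i - y_i|) = max(|-2 - 4|, |2 - (-4)|) = max(6, 6) = 6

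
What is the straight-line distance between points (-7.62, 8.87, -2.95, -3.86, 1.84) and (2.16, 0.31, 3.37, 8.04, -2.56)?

√(Σ(x_i - y_i)²) = √((-7.62 - 2.16)² + (8.87 - 0.31)² + (-2.95 - 3.37)² + (-3.86 - 8.04)² + (1.84 - (-2.56))²)
= √((-9.78)² + 8.56² + (-6.32)² + (-11.9)² + 4.4²) = √(95.6484 + 73.2736 + 39.9424 + 141.61 + 19.36) = √369.8344 ≈ 19.2311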